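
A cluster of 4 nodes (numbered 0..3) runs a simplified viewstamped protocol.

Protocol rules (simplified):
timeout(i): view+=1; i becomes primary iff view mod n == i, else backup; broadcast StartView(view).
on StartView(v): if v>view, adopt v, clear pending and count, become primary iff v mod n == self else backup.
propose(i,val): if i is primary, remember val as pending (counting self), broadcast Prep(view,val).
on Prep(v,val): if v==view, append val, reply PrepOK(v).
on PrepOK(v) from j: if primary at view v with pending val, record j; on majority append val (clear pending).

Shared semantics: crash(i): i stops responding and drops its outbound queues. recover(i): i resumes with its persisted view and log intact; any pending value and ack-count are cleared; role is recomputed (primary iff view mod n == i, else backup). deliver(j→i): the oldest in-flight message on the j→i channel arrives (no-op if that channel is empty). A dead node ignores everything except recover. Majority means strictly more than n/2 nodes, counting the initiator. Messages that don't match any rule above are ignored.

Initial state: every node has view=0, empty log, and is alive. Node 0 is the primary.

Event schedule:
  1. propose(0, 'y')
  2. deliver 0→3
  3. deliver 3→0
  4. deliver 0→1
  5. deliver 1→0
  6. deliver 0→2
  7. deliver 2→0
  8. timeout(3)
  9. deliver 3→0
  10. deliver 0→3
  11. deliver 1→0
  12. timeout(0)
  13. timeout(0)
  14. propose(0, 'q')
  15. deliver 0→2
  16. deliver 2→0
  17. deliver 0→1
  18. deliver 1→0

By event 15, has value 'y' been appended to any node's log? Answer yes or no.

yes

after 1 — propose(0,'y'): ·
after 2 — deliver 0→3: n3:back/v0/[y]
after 3 — deliver 3→0: ·
after 4 — deliver 0→1: n1:back/v0/[y]
after 5 — deliver 1→0: n0:prim/v0/[y]
after 6 — deliver 0→2: n2:back/v0/[y]
after 7 — deliver 2→0: ·
after 8 — timeout(3): n3:back/v1/[y]
after 9 — deliver 3→0: n0:back/v1/[y]
after 10 — deliver 0→3: ·
after 11 — deliver 1→0: ·
after 12 — timeout(0): n0:back/v2/[y]
after 13 — timeout(0): n0:back/v3/[y]
after 14 — propose(0,'q'): ·
after 15 — deliver 0→2: n2:prim/v2/[y]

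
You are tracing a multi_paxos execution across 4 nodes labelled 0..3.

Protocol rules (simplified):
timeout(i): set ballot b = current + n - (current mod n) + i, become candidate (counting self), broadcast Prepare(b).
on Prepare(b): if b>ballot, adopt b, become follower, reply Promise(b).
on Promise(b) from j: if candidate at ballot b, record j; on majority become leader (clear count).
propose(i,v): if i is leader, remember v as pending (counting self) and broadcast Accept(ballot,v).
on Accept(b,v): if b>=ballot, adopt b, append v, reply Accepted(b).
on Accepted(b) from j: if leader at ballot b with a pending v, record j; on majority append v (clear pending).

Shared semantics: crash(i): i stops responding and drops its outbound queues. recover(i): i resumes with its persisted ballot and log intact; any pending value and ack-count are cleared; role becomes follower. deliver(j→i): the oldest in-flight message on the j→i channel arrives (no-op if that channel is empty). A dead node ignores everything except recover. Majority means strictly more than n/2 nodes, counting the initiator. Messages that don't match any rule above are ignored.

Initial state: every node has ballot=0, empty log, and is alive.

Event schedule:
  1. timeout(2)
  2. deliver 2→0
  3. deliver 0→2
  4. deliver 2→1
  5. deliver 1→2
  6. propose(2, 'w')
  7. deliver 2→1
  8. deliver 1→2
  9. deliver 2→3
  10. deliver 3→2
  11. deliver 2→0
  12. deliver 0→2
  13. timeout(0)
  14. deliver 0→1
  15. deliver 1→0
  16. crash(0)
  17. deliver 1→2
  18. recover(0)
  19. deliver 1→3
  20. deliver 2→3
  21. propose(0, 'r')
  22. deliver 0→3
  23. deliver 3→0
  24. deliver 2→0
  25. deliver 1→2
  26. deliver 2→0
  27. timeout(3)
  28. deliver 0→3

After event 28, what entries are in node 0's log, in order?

w

e1 timeout(2): 2[cand,b=6,-]
e2 deliver 2→0: 0[foll,b=6,-]
e3 deliver 0→2: ·
e4 deliver 2→1: 1[foll,b=6,-]
e5 deliver 1→2: 2[lead,b=6,-]
e6 propose(2,'w'): ·
e7 deliver 2→1: 1[foll,b=6,w]
e8 deliver 1→2: ·
e9 deliver 2→3: 3[foll,b=6,-]
e10 deliver 3→2: ·
e11 deliver 2→0: 0[foll,b=6,w]
e12 deliver 0→2: 2[lead,b=6,w]
e13 timeout(0): 0[cand,b=8,w]
e14 deliver 0→1: 1[foll,b=8,w]
e15 deliver 1→0: ·
e16 crash(0): 0[✗cand,b=8,w]
e17 deliver 1→2: ·
e18 recover(0): 0[foll,b=8,w]
e19 deliver 1→3: ·
e20 deliver 2→3: 3[foll,b=6,w]
e21 propose(0,'r'): ·
e22 deliver 0→3: ·
e23 deliver 3→0: ·
e24 deliver 2→0: ·
e25 deliver 1→2: ·
e26 deliver 2→0: ·
e27 timeout(3): 3[cand,b=11,w]
e28 deliver 0→3: ·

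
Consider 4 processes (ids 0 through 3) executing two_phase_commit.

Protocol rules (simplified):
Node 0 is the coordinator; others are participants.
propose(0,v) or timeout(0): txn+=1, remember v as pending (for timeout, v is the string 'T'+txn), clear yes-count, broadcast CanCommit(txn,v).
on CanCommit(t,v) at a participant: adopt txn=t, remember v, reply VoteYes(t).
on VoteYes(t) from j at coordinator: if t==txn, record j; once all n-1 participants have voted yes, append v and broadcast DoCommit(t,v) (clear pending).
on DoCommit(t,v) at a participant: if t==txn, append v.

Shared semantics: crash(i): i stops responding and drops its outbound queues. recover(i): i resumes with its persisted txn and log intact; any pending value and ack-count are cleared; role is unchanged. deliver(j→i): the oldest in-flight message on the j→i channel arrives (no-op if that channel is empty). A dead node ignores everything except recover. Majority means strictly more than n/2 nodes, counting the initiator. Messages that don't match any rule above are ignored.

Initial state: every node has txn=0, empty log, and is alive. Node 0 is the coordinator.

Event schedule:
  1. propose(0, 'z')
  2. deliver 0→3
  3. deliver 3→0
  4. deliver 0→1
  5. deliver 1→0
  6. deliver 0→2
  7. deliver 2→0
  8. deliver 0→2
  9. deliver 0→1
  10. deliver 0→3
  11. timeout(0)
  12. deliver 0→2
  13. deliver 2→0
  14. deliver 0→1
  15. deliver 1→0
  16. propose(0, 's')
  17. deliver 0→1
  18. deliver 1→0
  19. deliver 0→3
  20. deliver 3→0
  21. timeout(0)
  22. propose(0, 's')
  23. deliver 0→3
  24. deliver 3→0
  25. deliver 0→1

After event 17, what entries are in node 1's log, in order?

z

after 1 — propose(0,'z'): n0:coor/t1/[-]
after 2 — deliver 0→3: n3:part/t1/[-]
after 3 — deliver 3→0: ·
after 4 — deliver 0→1: n1:part/t1/[-]
after 5 — deliver 1→0: ·
after 6 — deliver 0→2: n2:part/t1/[-]
after 7 — deliver 2→0: n0:coor/t1/[z]
after 8 — deliver 0→2: n2:part/t1/[z]
after 9 — deliver 0→1: n1:part/t1/[z]
after 10 — deliver 0→3: n3:part/t1/[z]
after 11 — timeout(0): n0:coor/t2/[z]
after 12 — deliver 0→2: n2:part/t2/[z]
after 13 — deliver 2→0: ·
after 14 — deliver 0→1: n1:part/t2/[z]
after 15 — deliver 1→0: ·
after 16 — propose(0,'s'): n0:coor/t3/[z]
after 17 — deliver 0→1: n1:part/t3/[z]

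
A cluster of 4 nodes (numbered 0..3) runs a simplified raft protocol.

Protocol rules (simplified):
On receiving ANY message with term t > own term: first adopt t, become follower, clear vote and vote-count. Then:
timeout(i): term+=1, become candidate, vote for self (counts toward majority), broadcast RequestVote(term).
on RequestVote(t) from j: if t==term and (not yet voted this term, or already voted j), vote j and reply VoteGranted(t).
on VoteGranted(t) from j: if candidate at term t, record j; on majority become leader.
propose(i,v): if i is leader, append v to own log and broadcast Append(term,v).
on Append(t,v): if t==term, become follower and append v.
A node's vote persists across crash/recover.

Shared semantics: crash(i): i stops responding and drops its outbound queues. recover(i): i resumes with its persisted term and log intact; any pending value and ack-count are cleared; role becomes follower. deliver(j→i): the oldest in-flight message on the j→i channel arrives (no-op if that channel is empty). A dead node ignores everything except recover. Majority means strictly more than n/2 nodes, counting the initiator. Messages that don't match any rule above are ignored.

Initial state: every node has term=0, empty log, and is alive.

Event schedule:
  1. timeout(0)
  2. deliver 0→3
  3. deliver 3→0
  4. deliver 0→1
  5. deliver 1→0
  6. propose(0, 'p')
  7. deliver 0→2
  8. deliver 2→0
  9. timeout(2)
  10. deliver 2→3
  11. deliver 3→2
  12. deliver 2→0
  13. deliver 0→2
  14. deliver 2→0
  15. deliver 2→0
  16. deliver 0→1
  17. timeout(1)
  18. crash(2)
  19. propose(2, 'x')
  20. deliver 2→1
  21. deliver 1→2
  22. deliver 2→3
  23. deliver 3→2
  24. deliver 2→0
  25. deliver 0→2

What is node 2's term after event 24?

2

[1] timeout(0) → N0(cand t1 [-])
[2] deliver 0→3 → N3(foll t1 [-])
[3] deliver 3→0 → ∅
[4] deliver 0→1 → N1(foll t1 [-])
[5] deliver 1→0 → N0(lead t1 [-])
[6] propose(0,'p') → N0(lead t1 [p])
[7] deliver 0→2 → N2(foll t1 [-])
[8] deliver 2→0 → ∅
[9] timeout(2) → N2(cand t2 [-])
[10] deliver 2→3 → N3(foll t2 [-])
[11] deliver 3→2 → ∅
[12] deliver 2→0 → N0(foll t2 [p])
[13] deliver 0→2 → ∅
[14] deliver 2→0 → ∅
[15] deliver 2→0 → ∅
[16] deliver 0→1 → N1(foll t1 [p])
[17] timeout(1) → N1(cand t2 [p])
[18] crash(2) → N2(✗cand t2 [-])
[19] propose(2,'x') → ∅
[20] deliver 2→1 → ∅
[21] deliver 1→2 → ∅
[22] deliver 2→3 → ∅
[23] deliver 3→2 → ∅
[24] deliver 2→0 → ∅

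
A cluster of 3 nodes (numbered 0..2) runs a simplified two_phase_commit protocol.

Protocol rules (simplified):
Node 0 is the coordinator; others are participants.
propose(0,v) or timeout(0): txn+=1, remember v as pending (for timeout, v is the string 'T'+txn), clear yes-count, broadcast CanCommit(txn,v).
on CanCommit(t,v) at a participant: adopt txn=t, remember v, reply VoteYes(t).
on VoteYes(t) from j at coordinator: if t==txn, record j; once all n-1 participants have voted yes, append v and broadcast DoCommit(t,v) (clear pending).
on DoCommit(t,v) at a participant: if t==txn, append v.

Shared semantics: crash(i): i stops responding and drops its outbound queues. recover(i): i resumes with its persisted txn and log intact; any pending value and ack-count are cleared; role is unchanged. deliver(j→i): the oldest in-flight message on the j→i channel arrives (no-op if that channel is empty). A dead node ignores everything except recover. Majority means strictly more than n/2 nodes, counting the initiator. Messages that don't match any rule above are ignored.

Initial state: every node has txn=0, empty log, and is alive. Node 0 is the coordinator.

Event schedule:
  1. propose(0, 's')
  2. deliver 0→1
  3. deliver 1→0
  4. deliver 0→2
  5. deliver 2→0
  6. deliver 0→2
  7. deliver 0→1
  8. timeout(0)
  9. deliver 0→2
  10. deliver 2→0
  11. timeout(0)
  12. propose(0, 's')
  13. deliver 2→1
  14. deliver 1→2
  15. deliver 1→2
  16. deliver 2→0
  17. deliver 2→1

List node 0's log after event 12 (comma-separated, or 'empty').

s

1. propose(0,'s'):  <0:coor t1 ->
2. deliver 0→1:  <1:part t1 ->
3. deliver 1→0:  nop
4. deliver 0→2:  <2:part t1 ->
5. deliver 2→0:  <0:coor t1 s>
6. deliver 0→2:  <2:part t1 s>
7. deliver 0→1:  <1:part t1 s>
8. timeout(0):  <0:coor t2 s>
9. deliver 0→2:  <2:part t2 s>
10. deliver 2→0:  nop
11. timeout(0):  <0:coor t3 s>
12. propose(0,'s'):  <0:coor t4 s>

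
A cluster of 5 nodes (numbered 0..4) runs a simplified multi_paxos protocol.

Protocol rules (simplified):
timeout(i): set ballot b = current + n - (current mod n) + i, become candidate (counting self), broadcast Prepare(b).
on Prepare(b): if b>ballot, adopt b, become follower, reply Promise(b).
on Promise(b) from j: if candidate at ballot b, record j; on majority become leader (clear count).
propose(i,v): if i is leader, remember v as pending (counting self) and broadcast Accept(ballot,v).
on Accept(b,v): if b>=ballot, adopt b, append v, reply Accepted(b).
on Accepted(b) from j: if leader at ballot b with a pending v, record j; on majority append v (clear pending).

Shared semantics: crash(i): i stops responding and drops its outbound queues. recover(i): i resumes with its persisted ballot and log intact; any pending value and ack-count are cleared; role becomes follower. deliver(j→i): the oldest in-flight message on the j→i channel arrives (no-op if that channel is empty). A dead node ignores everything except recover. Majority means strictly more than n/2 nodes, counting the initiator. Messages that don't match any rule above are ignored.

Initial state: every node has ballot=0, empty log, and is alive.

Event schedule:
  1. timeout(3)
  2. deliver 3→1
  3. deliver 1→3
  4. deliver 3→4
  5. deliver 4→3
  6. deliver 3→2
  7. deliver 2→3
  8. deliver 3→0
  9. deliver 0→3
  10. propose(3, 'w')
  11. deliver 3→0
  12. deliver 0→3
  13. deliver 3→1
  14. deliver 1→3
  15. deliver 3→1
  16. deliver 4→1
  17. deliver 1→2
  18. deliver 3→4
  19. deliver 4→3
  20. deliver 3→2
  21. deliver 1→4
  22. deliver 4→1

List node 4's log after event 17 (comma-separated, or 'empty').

[1] timeout(3) → N3(cand b8 [-])
[2] deliver 3→1 → N1(foll b8 [-])
[3] deliver 1→3 → ∅
[4] deliver 3→4 → N4(foll b8 [-])
[5] deliver 4→3 → N3(lead b8 [-])
[6] deliver 3→2 → N2(foll b8 [-])
[7] deliver 2→3 → ∅
[8] deliver 3→0 → N0(foll b8 [-])
[9] deliver 0→3 → ∅
[10] propose(3,'w') → ∅
[11] deliver 3→0 → N0(foll b8 [w])
[12] deliver 0→3 → ∅
[13] deliver 3→1 → N1(foll b8 [w])
[14] deliver 1→3 → N3(lead b8 [w])
[15] deliver 3→1 → ∅
[16] deliver 4→1 → ∅
[17] deliver 1→2 → ∅

empty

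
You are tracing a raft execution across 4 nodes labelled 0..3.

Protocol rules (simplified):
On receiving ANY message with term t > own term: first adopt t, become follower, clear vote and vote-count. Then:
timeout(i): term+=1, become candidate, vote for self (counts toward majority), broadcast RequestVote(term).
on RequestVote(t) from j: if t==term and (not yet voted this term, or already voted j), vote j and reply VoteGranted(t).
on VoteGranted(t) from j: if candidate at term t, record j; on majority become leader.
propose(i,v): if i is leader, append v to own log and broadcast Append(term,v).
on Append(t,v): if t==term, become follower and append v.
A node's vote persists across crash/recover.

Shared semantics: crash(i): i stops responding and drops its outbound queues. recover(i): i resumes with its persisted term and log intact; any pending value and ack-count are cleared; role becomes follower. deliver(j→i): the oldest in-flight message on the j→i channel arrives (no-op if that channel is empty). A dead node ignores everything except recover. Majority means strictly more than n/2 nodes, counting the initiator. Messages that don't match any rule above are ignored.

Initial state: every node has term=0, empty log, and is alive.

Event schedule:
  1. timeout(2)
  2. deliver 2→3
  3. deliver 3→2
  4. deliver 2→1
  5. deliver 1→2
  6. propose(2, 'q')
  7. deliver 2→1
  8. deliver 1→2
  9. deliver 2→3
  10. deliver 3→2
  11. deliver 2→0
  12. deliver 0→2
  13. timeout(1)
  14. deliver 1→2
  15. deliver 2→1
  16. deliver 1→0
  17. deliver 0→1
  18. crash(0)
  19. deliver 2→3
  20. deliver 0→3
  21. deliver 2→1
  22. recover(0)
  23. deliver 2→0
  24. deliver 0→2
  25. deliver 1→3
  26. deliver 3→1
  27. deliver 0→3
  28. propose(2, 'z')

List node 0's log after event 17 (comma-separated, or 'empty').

[1] timeout(2) → N2(cand t1 [-])
[2] deliver 2→3 → N3(foll t1 [-])
[3] deliver 3→2 → ∅
[4] deliver 2→1 → N1(foll t1 [-])
[5] deliver 1→2 → N2(lead t1 [-])
[6] propose(2,'q') → N2(lead t1 [q])
[7] deliver 2→1 → N1(foll t1 [q])
[8] deliver 1→2 → ∅
[9] deliver 2→3 → N3(foll t1 [q])
[10] deliver 3→2 → ∅
[11] deliver 2→0 → N0(foll t1 [-])
[12] deliver 0→2 → ∅
[13] timeout(1) → N1(cand t2 [q])
[14] deliver 1→2 → N2(foll t2 [q])
[15] deliver 2→1 → ∅
[16] deliver 1→0 → N0(foll t2 [-])
[17] deliver 0→1 → N1(lead t2 [q])

empty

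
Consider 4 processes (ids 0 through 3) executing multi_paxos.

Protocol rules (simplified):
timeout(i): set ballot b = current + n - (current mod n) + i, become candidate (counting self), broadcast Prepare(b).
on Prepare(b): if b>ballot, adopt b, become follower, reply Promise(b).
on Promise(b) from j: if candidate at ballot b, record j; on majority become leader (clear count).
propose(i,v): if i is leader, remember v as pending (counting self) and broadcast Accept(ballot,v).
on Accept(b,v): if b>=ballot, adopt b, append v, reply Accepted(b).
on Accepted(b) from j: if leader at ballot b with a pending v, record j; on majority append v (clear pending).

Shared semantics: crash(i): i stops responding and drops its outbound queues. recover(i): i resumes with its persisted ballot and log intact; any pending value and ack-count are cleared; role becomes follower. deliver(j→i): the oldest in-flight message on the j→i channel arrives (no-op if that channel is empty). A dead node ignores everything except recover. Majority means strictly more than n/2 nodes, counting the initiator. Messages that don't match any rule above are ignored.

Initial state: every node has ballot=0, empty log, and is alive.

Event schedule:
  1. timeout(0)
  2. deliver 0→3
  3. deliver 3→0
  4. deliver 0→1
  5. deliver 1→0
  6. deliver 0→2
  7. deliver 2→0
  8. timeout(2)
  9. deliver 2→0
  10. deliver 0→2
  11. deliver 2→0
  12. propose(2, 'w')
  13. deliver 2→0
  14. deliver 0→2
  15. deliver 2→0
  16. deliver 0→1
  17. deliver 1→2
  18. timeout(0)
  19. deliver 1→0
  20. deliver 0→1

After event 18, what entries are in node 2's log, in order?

1. timeout(0):  <0:cand b4 ->
2. deliver 0→3:  <3:foll b4 ->
3. deliver 3→0:  nop
4. deliver 0→1:  <1:foll b4 ->
5. deliver 1→0:  <0:lead b4 ->
6. deliver 0→2:  <2:foll b4 ->
7. deliver 2→0:  nop
8. timeout(2):  <2:cand b10 ->
9. deliver 2→0:  <0:foll b10 ->
10. deliver 0→2:  nop
11. deliver 2→0:  nop
12. propose(2,'w'):  nop
13. deliver 2→0:  nop
14. deliver 0→2:  nop
15. deliver 2→0:  nop
16. deliver 0→1:  nop
17. deliver 1→2:  nop
18. timeout(0):  <0:cand b12 ->

empty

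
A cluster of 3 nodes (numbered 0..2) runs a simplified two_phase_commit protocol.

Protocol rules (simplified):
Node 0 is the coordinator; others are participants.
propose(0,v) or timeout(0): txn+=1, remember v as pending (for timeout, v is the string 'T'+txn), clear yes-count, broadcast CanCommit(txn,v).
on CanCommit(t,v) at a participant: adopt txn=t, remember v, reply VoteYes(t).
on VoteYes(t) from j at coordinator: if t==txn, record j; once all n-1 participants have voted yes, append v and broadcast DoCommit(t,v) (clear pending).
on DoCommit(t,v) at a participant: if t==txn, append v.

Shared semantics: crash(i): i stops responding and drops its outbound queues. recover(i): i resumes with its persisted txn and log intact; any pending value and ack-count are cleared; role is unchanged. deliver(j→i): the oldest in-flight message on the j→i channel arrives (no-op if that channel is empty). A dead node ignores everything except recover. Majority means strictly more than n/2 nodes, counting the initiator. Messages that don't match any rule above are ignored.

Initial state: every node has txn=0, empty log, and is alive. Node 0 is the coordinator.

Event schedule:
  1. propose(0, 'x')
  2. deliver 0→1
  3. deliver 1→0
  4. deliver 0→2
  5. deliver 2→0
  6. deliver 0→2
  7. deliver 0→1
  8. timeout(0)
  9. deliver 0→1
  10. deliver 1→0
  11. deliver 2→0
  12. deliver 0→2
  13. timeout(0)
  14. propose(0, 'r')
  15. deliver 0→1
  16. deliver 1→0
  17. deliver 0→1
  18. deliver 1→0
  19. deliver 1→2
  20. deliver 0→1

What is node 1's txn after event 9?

e1 propose(0,'x'): 0[coor,t=1,-]
e2 deliver 0→1: 1[part,t=1,-]
e3 deliver 1→0: ·
e4 deliver 0→2: 2[part,t=1,-]
e5 deliver 2→0: 0[coor,t=1,x]
e6 deliver 0→2: 2[part,t=1,x]
e7 deliver 0→1: 1[part,t=1,x]
e8 timeout(0): 0[coor,t=2,x]
e9 deliver 0→1: 1[part,t=2,x]

2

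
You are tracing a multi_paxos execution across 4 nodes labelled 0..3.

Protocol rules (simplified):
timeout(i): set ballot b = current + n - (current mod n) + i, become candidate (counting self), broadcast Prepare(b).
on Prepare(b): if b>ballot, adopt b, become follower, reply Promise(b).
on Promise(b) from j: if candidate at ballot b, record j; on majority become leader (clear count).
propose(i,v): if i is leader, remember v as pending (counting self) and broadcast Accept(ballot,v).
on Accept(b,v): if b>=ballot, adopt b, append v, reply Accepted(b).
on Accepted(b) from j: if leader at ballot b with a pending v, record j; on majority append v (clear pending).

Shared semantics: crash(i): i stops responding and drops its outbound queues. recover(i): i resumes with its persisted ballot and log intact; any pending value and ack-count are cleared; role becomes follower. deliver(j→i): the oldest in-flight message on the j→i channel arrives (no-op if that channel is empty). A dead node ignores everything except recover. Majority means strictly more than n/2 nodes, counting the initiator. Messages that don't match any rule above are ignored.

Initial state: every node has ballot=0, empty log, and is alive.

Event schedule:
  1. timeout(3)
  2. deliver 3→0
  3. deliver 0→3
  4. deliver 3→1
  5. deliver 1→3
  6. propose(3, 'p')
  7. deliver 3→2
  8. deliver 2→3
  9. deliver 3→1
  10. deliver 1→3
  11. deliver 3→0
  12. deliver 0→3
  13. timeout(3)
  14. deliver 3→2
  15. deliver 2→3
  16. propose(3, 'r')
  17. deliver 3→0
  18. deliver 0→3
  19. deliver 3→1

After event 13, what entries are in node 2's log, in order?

1. timeout(3):  <3:cand b7 ->
2. deliver 3→0:  <0:foll b7 ->
3. deliver 0→3:  nop
4. deliver 3→1:  <1:foll b7 ->
5. deliver 1→3:  <3:lead b7 ->
6. propose(3,'p'):  nop
7. deliver 3→2:  <2:foll b7 ->
8. deliver 2→3:  nop
9. deliver 3→1:  <1:foll b7 p>
10. deliver 1→3:  nop
11. deliver 3→0:  <0:foll b7 p>
12. deliver 0→3:  <3:lead b7 p>
13. timeout(3):  <3:cand b11 p>

empty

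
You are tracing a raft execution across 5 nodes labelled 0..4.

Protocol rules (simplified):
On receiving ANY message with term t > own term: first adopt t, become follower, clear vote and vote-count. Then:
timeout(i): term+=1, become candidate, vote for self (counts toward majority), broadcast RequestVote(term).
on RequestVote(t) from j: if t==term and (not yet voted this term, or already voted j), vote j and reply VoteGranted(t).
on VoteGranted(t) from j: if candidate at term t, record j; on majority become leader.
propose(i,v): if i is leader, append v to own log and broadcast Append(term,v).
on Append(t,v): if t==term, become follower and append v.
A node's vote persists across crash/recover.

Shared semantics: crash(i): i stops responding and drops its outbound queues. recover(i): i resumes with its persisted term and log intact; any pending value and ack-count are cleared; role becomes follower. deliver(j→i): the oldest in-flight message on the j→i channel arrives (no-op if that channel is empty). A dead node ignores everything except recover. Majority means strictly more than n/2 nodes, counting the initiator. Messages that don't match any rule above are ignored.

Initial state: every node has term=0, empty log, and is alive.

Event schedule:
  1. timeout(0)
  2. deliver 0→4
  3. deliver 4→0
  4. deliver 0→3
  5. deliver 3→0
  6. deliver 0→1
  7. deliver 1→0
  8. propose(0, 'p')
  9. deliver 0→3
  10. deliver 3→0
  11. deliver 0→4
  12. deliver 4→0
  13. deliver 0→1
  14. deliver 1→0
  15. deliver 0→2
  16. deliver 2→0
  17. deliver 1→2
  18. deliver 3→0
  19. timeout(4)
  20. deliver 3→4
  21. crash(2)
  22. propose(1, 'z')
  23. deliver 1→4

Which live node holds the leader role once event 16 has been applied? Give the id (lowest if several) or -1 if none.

0

e1 timeout(0): 0[cand,t=1,-]
e2 deliver 0→4: 4[foll,t=1,-]
e3 deliver 4→0: ·
e4 deliver 0→3: 3[foll,t=1,-]
e5 deliver 3→0: 0[lead,t=1,-]
e6 deliver 0→1: 1[foll,t=1,-]
e7 deliver 1→0: ·
e8 propose(0,'p'): 0[lead,t=1,p]
e9 deliver 0→3: 3[foll,t=1,p]
e10 deliver 3→0: ·
e11 deliver 0→4: 4[foll,t=1,p]
e12 deliver 4→0: ·
e13 deliver 0→1: 1[foll,t=1,p]
e14 deliver 1→0: ·
e15 deliver 0→2: 2[foll,t=1,-]
e16 deliver 2→0: ·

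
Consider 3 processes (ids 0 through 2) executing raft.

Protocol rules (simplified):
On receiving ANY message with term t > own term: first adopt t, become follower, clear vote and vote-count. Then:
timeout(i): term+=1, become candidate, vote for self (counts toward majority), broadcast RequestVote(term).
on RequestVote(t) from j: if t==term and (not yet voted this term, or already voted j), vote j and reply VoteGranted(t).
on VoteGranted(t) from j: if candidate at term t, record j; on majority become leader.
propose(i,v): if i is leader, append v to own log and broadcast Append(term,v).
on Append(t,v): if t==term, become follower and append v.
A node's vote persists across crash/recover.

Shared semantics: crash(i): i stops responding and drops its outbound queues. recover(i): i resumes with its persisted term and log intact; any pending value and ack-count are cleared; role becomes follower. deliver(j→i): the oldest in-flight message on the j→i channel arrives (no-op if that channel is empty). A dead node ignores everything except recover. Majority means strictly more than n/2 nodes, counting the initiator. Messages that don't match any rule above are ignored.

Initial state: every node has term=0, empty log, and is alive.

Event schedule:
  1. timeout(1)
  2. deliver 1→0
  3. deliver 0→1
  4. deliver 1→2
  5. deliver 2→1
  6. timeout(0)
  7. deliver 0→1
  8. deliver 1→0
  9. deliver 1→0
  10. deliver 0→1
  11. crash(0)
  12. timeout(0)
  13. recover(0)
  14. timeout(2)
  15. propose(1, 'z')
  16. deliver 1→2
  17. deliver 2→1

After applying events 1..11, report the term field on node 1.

1. timeout(1):  <1:cand t1 ->
2. deliver 1→0:  <0:foll t1 ->
3. deliver 0→1:  <1:lead t1 ->
4. deliver 1→2:  <2:foll t1 ->
5. deliver 2→1:  nop
6. timeout(0):  <0:cand t2 ->
7. deliver 0→1:  <1:foll t2 ->
8. deliver 1→0:  <0:lead t2 ->
9. deliver 1→0:  nop
10. deliver 0→1:  nop
11. crash(0):  <0:✗lead t2 ->

2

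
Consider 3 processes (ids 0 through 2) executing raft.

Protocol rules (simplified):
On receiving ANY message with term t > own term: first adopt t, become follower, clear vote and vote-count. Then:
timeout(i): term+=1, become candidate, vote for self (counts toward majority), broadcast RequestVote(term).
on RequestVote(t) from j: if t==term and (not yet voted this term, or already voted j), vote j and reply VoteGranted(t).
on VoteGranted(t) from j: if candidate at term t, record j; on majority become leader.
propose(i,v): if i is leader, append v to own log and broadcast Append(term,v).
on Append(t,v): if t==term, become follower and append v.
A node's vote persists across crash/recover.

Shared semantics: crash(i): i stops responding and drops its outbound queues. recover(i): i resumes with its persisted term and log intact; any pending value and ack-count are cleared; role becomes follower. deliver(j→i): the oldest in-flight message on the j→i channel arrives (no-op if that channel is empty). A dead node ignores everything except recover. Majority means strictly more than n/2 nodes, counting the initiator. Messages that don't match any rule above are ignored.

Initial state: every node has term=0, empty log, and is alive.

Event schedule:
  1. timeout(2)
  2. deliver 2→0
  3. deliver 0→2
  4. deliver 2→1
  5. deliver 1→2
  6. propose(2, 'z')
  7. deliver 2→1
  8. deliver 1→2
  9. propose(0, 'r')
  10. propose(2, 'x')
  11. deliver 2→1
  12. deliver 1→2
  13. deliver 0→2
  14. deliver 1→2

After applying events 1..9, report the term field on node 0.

step 1 timeout(2): 2={cand,t=1,log=-}
step 2 deliver 2→0: 0={foll,t=1,log=-}
step 3 deliver 0→2: 2={lead,t=1,log=-}
step 4 deliver 2→1: 1={foll,t=1,log=-}
step 5 deliver 1→2: —
step 6 propose(2,'z'): 2={lead,t=1,log=z}
step 7 deliver 2→1: 1={foll,t=1,log=z}
step 8 deliver 1→2: —
step 9 propose(0,'r'): —

1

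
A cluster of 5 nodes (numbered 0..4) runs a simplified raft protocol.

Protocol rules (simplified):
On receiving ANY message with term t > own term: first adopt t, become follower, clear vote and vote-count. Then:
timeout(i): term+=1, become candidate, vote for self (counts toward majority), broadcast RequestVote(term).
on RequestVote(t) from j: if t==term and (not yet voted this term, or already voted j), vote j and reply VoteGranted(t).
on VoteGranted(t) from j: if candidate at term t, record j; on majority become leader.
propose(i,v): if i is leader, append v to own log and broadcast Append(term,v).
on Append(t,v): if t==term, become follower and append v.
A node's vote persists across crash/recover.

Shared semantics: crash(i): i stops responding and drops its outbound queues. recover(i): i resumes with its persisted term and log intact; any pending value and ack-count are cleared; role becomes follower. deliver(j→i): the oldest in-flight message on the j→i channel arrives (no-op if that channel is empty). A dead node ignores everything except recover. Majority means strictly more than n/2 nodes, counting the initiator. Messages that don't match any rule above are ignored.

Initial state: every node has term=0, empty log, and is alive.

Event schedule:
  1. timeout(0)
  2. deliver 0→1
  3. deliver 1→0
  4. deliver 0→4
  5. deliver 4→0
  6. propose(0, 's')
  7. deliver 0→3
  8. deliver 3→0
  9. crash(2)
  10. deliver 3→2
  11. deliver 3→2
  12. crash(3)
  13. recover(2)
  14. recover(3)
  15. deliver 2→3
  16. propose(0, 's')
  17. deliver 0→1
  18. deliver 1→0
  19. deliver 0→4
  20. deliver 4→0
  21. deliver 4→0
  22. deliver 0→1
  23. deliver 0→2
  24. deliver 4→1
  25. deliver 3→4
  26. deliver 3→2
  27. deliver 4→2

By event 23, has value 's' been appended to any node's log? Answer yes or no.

step 1 timeout(0): 0={cand,t=1,log=-}
step 2 deliver 0→1: 1={foll,t=1,log=-}
step 3 deliver 1→0: —
step 4 deliver 0→4: 4={foll,t=1,log=-}
step 5 deliver 4→0: 0={lead,t=1,log=-}
step 6 propose(0,'s'): 0={lead,t=1,log=s}
step 7 deliver 0→3: 3={foll,t=1,log=-}
step 8 deliver 3→0: —
step 9 crash(2): 2={✗foll,t=0,log=-}
step 10 deliver 3→2: —
step 11 deliver 3→2: —
step 12 crash(3): 3={✗foll,t=1,log=-}
step 13 recover(2): 2={foll,t=0,log=-}
step 14 recover(3): 3={foll,t=1,log=-}
step 15 deliver 2→3: —
step 16 propose(0,'s'): 0={lead,t=1,log=s,s}
step 17 deliver 0→1: 1={foll,t=1,log=s}
step 18 deliver 1→0: —
step 19 deliver 0→4: 4={foll,t=1,log=s}
step 20 deliver 4→0: —
step 21 deliver 4→0: —
step 22 deliver 0→1: 1={foll,t=1,log=s,s}
step 23 deliver 0→2: 2={foll,t=1,log=-}

yes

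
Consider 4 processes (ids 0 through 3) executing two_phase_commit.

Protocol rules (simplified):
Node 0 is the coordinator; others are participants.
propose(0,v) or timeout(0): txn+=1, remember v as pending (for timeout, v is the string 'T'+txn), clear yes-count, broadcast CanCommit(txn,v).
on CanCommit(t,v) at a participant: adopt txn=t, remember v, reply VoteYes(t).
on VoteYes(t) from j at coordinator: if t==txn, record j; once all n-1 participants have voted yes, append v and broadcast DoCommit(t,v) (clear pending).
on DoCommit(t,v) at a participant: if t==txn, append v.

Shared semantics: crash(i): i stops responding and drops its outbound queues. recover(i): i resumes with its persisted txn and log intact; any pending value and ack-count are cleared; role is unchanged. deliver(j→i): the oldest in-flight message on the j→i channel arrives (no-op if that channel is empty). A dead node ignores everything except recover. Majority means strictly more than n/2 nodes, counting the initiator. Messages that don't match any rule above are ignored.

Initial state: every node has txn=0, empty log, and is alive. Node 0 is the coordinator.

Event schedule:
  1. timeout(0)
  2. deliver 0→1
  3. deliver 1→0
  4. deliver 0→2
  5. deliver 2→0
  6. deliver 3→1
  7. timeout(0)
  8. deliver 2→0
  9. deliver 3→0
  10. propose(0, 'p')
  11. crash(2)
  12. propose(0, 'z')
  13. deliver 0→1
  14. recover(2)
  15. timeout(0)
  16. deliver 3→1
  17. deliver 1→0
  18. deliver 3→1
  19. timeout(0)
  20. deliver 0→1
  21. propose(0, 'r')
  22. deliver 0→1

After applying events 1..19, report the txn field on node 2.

1

after 1 — timeout(0): n0:coor/t1/[-]
after 2 — deliver 0→1: n1:part/t1/[-]
after 3 — deliver 1→0: ·
after 4 — deliver 0→2: n2:part/t1/[-]
after 5 — deliver 2→0: ·
after 6 — deliver 3→1: ·
after 7 — timeout(0): n0:coor/t2/[-]
after 8 — deliver 2→0: ·
after 9 — deliver 3→0: ·
after 10 — propose(0,'p'): n0:coor/t3/[-]
after 11 — crash(2): n2:✗part/t1/[-]
after 12 — propose(0,'z'): n0:coor/t4/[-]
after 13 — deliver 0→1: n1:part/t2/[-]
after 14 — recover(2): n2:part/t1/[-]
after 15 — timeout(0): n0:coor/t5/[-]
after 16 — deliver 3→1: ·
after 17 — deliver 1→0: ·
after 18 — deliver 3→1: ·
after 19 — timeout(0): n0:coor/t6/[-]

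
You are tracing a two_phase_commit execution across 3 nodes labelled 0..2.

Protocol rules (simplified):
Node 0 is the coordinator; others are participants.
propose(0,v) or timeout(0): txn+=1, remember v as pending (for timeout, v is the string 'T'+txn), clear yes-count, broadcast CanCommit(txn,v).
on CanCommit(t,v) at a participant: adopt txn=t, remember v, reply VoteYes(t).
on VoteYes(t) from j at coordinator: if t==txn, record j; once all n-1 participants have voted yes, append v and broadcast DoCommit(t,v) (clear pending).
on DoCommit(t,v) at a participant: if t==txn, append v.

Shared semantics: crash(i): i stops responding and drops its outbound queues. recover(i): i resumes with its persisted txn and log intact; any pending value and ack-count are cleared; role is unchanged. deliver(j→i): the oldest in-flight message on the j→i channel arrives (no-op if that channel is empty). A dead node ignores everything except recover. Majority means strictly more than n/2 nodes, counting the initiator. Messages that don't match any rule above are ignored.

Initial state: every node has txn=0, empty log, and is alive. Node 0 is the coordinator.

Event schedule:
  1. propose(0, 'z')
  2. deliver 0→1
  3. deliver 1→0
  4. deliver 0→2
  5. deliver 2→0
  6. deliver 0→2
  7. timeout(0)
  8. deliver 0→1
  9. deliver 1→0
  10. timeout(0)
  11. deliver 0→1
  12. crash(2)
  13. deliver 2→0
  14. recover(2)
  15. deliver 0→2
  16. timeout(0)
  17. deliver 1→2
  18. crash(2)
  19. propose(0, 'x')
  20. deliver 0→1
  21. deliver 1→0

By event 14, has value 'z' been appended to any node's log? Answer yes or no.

yes

step 1 propose(0,'z'): 0={coor,t=1,log=-}
step 2 deliver 0→1: 1={part,t=1,log=-}
step 3 deliver 1→0: —
step 4 deliver 0→2: 2={part,t=1,log=-}
step 5 deliver 2→0: 0={coor,t=1,log=z}
step 6 deliver 0→2: 2={part,t=1,log=z}
step 7 timeout(0): 0={coor,t=2,log=z}
step 8 deliver 0→1: 1={part,t=1,log=z}
step 9 deliver 1→0: —
step 10 timeout(0): 0={coor,t=3,log=z}
step 11 deliver 0→1: 1={part,t=2,log=z}
step 12 crash(2): 2={✗part,t=1,log=z}
step 13 deliver 2→0: —
step 14 recover(2): 2={part,t=1,log=z}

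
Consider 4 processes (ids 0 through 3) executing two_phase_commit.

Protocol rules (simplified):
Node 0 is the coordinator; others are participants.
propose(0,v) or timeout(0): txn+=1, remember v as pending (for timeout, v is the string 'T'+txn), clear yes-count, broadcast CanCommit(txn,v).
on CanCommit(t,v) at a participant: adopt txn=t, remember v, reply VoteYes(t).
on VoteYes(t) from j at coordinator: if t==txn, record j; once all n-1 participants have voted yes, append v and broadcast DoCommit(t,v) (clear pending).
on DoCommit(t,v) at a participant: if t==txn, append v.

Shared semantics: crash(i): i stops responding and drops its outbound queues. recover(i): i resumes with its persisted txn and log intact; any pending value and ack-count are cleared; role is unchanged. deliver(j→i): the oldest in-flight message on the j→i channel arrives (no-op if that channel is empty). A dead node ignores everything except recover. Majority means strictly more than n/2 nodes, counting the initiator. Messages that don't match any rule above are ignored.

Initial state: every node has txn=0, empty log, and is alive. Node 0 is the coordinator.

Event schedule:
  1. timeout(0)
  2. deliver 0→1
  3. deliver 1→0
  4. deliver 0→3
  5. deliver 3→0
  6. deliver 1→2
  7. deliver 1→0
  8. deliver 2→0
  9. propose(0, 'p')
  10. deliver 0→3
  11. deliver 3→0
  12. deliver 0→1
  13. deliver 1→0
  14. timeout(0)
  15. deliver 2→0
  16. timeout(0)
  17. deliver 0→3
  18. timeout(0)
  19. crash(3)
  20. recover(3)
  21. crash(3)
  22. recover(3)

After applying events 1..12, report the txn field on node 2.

after 1 — timeout(0): n0:coor/t1/[-]
after 2 — deliver 0→1: n1:part/t1/[-]
after 3 — deliver 1→0: ·
after 4 — deliver 0→3: n3:part/t1/[-]
after 5 — deliver 3→0: ·
after 6 — deliver 1→2: ·
after 7 — deliver 1→0: ·
after 8 — deliver 2→0: ·
after 9 — propose(0,'p'): n0:coor/t2/[-]
after 10 — deliver 0→3: n3:part/t2/[-]
after 11 — deliver 3→0: ·
after 12 — deliver 0→1: n1:part/t2/[-]

0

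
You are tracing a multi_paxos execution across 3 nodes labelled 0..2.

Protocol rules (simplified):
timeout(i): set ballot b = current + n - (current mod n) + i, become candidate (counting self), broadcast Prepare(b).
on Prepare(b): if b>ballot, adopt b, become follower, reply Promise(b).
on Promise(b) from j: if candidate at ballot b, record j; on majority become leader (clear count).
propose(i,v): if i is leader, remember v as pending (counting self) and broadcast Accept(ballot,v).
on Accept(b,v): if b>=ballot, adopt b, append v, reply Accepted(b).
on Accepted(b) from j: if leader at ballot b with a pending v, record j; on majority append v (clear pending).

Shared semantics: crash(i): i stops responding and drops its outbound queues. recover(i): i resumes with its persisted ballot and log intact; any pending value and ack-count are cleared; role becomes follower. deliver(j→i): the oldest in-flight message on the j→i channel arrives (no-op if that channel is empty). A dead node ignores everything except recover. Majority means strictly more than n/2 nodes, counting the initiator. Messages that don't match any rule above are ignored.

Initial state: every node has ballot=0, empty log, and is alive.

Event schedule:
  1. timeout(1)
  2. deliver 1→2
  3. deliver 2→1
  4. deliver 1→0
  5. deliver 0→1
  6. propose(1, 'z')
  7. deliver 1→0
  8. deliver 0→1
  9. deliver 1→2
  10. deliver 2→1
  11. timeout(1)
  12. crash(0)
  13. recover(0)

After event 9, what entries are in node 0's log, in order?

z

[1] timeout(1) → N1(cand b4 [-])
[2] deliver 1→2 → N2(foll b4 [-])
[3] deliver 2→1 → N1(lead b4 [-])
[4] deliver 1→0 → N0(foll b4 [-])
[5] deliver 0→1 → ∅
[6] propose(1,'z') → ∅
[7] deliver 1→0 → N0(foll b4 [z])
[8] deliver 0→1 → N1(lead b4 [z])
[9] deliver 1→2 → N2(foll b4 [z])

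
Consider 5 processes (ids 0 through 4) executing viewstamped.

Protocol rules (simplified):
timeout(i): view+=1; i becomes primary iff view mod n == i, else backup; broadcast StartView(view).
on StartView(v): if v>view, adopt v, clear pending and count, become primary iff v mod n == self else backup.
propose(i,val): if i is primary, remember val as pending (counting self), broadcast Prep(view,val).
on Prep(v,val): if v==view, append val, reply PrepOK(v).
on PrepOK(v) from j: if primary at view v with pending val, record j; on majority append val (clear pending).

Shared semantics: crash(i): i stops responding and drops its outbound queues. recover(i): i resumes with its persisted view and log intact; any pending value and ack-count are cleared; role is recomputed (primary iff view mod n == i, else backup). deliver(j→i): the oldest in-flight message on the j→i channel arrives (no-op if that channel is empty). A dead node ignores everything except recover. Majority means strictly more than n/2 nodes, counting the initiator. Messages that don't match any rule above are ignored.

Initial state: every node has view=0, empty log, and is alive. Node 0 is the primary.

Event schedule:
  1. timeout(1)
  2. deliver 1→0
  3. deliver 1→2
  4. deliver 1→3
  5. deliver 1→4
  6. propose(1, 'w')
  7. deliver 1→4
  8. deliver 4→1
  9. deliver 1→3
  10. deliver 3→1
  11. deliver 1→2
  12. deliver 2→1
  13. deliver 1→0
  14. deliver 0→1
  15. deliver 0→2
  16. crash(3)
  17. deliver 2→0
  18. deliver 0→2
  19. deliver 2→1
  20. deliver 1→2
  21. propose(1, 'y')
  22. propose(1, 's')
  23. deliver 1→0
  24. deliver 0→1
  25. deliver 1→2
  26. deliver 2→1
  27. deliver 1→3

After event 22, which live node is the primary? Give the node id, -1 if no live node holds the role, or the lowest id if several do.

1

e1 timeout(1): 1[prim,v=1,-]
e2 deliver 1→0: 0[back,v=1,-]
e3 deliver 1→2: 2[back,v=1,-]
e4 deliver 1→3: 3[back,v=1,-]
e5 deliver 1→4: 4[back,v=1,-]
e6 propose(1,'w'): ·
e7 deliver 1→4: 4[back,v=1,w]
e8 deliver 4→1: ·
e9 deliver 1→3: 3[back,v=1,w]
e10 deliver 3→1: 1[prim,v=1,w]
e11 deliver 1→2: 2[back,v=1,w]
e12 deliver 2→1: ·
e13 deliver 1→0: 0[back,v=1,w]
e14 deliver 0→1: ·
e15 deliver 0→2: ·
e16 crash(3): 3[✗back,v=1,w]
e17 deliver 2→0: ·
e18 deliver 0→2: ·
e19 deliver 2→1: ·
e20 deliver 1→2: ·
e21 propose(1,'y'): ·
e22 propose(1,'s'): ·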